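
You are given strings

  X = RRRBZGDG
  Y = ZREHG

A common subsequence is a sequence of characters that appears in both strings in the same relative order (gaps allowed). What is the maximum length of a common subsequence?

Let dp[i][j] be the LCS length of the first i characters of X and the first j characters of Y. dp[i][j] = dp[i-1][j-1]+1 when the i-th and j-th characters match, else max(dp[i-1][j], dp[i][j-1]).
    ·  Z  R  E  H  G
 ·  0  0  0  0  0  0
 R  0  0  1  1  1  1
 R  0  0  1  1  1  1
 R  0  0  1  1  1  1
 B  0  0  1  1  1  1
 Z  0  1  1  1  1  1
 G  0  1  1  1  1  2
 D  0  1  1  1  1  2
 G  0  1  1  1  1  2
dp[8][5] = 2. One LCS (by backtracking along matches): RG.

2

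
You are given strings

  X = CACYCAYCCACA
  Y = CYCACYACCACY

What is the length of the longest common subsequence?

Let dp[i][j] be the LCS length of the first i characters of X and the first j characters of Y. dp[i][j] = dp[i-1][j-1]+1 when the i-th and j-th characters match, else max(dp[i-1][j], dp[i][j-1]).
    ·  C  Y  C  A  C  Y  A  C  C  A  C  Y
 ·  0  0  0  0  0  0  0  0  0  0  0  0  0
 C  0  1  1  1  1  1  1  1  1  1  1  1  1
 A  0  1  1  1  2  2  2  2  2  2  2  2  2
 C  0  1  1  2  2  3  3  3  3  3  3  3  3
 Y  0  1  2  2  2  3  4  4  4  4  4  4  4
 C  0  1  2  3  3  3  4  4  5  5  5  5  5
 A  0  1  2  3  4  4  4  5  5  5  6  6  6
 Y  0  1  2  3  4  4  5  5  5  5  6  6  7
 C  0  1  2  3  4  5  5  5  6  6  6  7  7
 C  0  1  2  3  4  5  5  5  6  7  7  7  7
 A  0  1  2  3  4  5  5  6  6  7  8  8  8
 C  0  1  2  3  4  5  5  6  7  7  8  9  9
 A  0  1  2  3  4  5  5  6  7  7  8  9  9
dp[12][12] = 9. One LCS (by backtracking along matches): CACYACCAC.

9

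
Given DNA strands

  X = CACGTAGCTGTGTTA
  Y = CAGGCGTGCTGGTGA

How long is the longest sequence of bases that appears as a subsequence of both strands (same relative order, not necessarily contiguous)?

Taking C [1,1], A [2,2], C [3,5], G [4,6], T [5,7], G [7,8], C [8,9], T [9,10], G [10,12], T [11,13], G [12,14], A [15,15] gives a common subsequence of length 12. Since dp[15][15] = 12, nothing longer is possible.

12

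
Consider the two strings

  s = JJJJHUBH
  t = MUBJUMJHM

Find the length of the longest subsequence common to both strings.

One common subsequence of length 3: J at s[1]=t[4], J at s[4]=t[7], H at s[5]=t[8]. dp[8][9] = 3 confirms this is the maximum.

3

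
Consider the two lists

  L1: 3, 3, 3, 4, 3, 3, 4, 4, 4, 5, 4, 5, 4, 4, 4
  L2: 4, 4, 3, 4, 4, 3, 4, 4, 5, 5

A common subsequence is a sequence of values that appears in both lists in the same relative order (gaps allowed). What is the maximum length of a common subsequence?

7

Let dp[i][j] be the LCS length of the first i values of L1 and the first j values of L2. dp[i][j] = dp[i-1][j-1]+1 when the i-th and j-th values match, else max(dp[i-1][j], dp[i][j-1]).
    ·  4  4  3  4  4  3  4  4  5  5
 ·  0  0  0  0  0  0  0  0  0  0  0
 3  0  0  0  1  1  1  1  1  1  1  1
 3  0  0  0  1  1  1  2  2  2  2  2
 3  0  0  0  1  1  1  2  2  2  2  2
 4  0  1  1  1  2  2  2  3  3  3  3
 3  0  1  1  2  2  2  3  3  3  3  3
 3  0  1  1  2  2  2  3  3  3  3  3
 4  0  1  2  2  3  3  3  4  4  4  4
 4  0  1  2  2  3  4  4  4  5  5  5
 4  0  1  2  2  3  4  4  5  5  5  5
 5  0  1  2  2  3  4  4  5  5  6  6
 4  0  1  2  2  3  4  4  5  6  6  6
 5  0  1  2  2  3  4  4  5  6  7  7
 4  0  1  2  2  3  4  4  5  6  7  7
 4  0  1  2  2  3  4  4  5  6  7  7
 4  0  1  2  2  3  4  4  5  6  7  7
dp[15][10] = 7. One LCS (by backtracking along matches): 3, 4, 3, 4, 4, 5, 5.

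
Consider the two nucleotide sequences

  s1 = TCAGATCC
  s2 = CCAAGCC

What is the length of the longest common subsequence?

5

Pick C at s1[2]=s2[2]; then A at s1[3]=s2[4]; then G at s1[4]=s2[5]; then C at s1[7]=s2[6]; then C at s1[8]=s2[7]; all 5 bases appear in both, in order. dp[8][7] = 5 confirms this is the maximum.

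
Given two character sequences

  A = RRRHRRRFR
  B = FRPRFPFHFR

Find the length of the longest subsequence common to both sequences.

Let dp[i][j] be the LCS length of the first i characters of A and the first j characters of B. dp[i][j] = dp[i-1][j-1]+1 when the i-th and j-th characters match, else max(dp[i-1][j], dp[i][j-1]).
    ·  F  R  P  R  F  P  F  H  F  R
 ·  0  0  0  0  0  0  0  0  0  0  0
 R  0  0  1  1  1  1  1  1  1  1  1
 R  0  0  1  1  2  2  2  2  2  2  2
 R  0  0  1  1  2  2  2  2  2  2  3
 H  0  0  1  1  2  2  2  2  3  3  3
 R  0  0  1  1  2  2  2  2  3  3  4
 R  0  0  1  1  2  2  2  2  3  3  4
 R  0  0  1  1  2  2  2  2  3  3  4
 F  0  1  1  1  2  3  3  3  3  4  4
 R  0  1  2  2  2  3  3  3  3  4  5
dp[9][10] = 5. One LCS (by backtracking along matches): RRHFR.

5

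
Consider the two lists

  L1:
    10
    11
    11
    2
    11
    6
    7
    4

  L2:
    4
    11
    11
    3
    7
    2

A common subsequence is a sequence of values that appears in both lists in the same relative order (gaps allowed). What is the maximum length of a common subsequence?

Let dp[i][j] be the LCS length of the first i values of L1 and the first j values of L2. dp[i][j] = dp[i-1][j-1]+1 when the i-th and j-th values match, else max(dp[i-1][j], dp[i][j-1]).
    ·  4 11 11  3  7  2
 ·  0  0  0  0  0  0  0
10  0  0  0  0  0  0  0
11  0  0  1  1  1  1  1
11  0  0  1  2  2  2  2
 2  0  0  1  2  2  2  3
11  0  0  1  2  2  2  3
 6  0  0  1  2  2  2  3
 7  0  0  1  2  2  3  3
 4  0  1  1  2  2  3  3
dp[8][6] = 3. One LCS (by backtracking along matches): 11, 11, 2.

3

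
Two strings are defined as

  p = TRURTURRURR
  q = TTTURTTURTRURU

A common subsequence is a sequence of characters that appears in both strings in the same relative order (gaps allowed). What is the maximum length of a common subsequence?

9

Taking T [1,3], then U [3,4], then R [4,5], then T [5,7], then U [6,8], then R [7,9], then R [8,11], then U [9,12], then R [10,13] gives a common subsequence of length 9. The LCS DP gives dp[11][14] = 9, so this is optimal.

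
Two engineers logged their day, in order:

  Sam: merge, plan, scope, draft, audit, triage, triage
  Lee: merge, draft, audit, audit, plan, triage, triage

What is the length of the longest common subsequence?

5

Pick merge (Sam #1, Lee #1) → draft (Sam #4, Lee #2) → audit (Sam #5, Lee #4) → triage (Sam #6, Lee #6) → triage (Sam #7, Lee #7); all 5 tasks appear in both, in order. dp[7][7] = 5 confirms this is the maximum.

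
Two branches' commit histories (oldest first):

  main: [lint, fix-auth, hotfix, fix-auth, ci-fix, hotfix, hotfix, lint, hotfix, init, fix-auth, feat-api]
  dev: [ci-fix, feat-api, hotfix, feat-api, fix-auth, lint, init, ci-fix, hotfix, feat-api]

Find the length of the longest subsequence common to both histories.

5

One common subsequence of length 5: hotfix at main[3]=dev[3], then fix-auth at main[4]=dev[5], then ci-fix at main[5]=dev[8], then hotfix at main[9]=dev[9], then feat-api at main[12]=dev[10]. Since dp[12][10] = 5, nothing longer is possible.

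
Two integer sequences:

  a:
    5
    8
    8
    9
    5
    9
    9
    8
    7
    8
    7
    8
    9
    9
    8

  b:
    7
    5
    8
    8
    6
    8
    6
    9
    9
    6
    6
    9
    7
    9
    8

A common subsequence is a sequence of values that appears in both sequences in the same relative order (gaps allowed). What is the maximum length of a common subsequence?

9

Match 5 (a #1, b #2), then 8 (a #2, b #4), then 8 (a #3, b #6), then 9 (a #4, b #8), then 9 (a #6, b #9), then 9 (a #7, b #12), then 7 (a #11, b #13), then 9 (a #14, b #14), then 8 (a #15, b #15) — 9 values in the same relative order in both, and the DP table's final entry dp[15][15] is also 9, so no common subsequence is longer.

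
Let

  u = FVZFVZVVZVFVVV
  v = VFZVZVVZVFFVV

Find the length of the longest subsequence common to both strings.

One common subsequence of length 11: F [1,2], then Z [3,3], then V [5,4], then Z [6,5], then V [7,6], then V [8,7], then Z [9,8], then V [10,9], then F [11,11], then V [13,12], then V [14,13]. The LCS DP gives dp[14][13] = 11, so this is optimal.

11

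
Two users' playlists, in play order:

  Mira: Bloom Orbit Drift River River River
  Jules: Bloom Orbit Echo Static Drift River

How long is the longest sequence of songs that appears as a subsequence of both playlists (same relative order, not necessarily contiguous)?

4

Taking Bloom [1,1] → Orbit [2,2] → Drift [3,5] → River [6,6] gives a common subsequence of length 4. The LCS DP gives dp[6][6] = 4, so this is optimal.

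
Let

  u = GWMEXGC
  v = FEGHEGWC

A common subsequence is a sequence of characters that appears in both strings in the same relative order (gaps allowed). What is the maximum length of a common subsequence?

4

Let dp[i][j] be the LCS length of the first i characters of u and the first j characters of v. dp[i][j] = dp[i-1][j-1]+1 when the i-th and j-th characters match, else max(dp[i-1][j], dp[i][j-1]).
    ·  F  E  G  H  E  G  W  C
 ·  0  0  0  0  0  0  0  0  0
 G  0  0  0  1  1  1  1  1  1
 W  0  0  0  1  1  1  1  2  2
 M  0  0  0  1  1  1  1  2  2
 E  0  0  1  1  1  2  2  2  2
 X  0  0  1  1  1  2  2  2  2
 G  0  0  1  2  2  2  3  3  3
 C  0  0  1  2  2  2  3  3  4
dp[7][8] = 4. One LCS (by backtracking along matches): GEGC.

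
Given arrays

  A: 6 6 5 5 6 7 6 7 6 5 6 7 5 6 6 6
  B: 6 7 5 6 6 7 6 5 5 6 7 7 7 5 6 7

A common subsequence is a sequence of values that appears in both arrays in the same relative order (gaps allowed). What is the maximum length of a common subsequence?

11

Taking 6 [1,1] → 5 [4,3] → 6 [5,4] → 6 [7,5] → 7 [8,6] → 6 [9,7] → 5 [10,9] → 6 [11,10] → 7 [12,13] → 5 [13,14] → 6 [14,15] gives a common subsequence of length 11. The LCS DP gives dp[16][16] = 11, so this is optimal.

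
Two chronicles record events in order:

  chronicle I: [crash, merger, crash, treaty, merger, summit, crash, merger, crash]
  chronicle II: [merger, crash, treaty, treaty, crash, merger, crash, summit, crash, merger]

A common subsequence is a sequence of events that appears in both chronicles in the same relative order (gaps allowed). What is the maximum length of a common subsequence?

7

One common subsequence of length 7: merger [2,1] → crash [3,2] → treaty [4,4] → merger [5,6] → summit [6,8] → crash [7,9] → merger [8,10]. The LCS DP gives dp[9][10] = 7, so this is optimal.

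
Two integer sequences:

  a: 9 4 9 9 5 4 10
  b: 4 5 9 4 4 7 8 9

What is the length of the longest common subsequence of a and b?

3

Pick 9 at a[1]=b[3], 4 at a[2]=b[5], 9 at a[4]=b[8]; all 3 values appear in both, in order. Since dp[7][8] = 3, nothing longer is possible.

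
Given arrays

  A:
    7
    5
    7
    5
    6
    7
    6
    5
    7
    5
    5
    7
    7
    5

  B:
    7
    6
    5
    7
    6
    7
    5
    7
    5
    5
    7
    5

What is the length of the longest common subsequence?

11

One common subsequence of length 11: 7 [1,1] → 5 [2,3] → 7 [3,4] → 6 [5,5] → 7 [6,6] → 5 [8,7] → 7 [9,8] → 5 [10,9] → 5 [11,10] → 7 [13,11] → 5 [14,12], and the DP table's final entry dp[14][12] is also 11, so no common subsequence is longer.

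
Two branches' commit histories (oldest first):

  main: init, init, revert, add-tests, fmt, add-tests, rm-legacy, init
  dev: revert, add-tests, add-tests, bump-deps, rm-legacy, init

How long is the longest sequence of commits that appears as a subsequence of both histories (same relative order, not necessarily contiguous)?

Pick revert [3,1], then add-tests [4,2], then add-tests [6,3], then rm-legacy [7,5], then init [8,6]; all 5 commits appear in both, in order. Since dp[8][6] = 5, nothing longer is possible.

5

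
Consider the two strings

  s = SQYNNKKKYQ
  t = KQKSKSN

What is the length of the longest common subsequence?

Taking Q at s[2]=t[2] → K at s[6]=t[3] → K at s[7]=t[5] gives a common subsequence of length 3, and the DP table's final entry dp[10][7] is also 3, so no common subsequence is longer.

3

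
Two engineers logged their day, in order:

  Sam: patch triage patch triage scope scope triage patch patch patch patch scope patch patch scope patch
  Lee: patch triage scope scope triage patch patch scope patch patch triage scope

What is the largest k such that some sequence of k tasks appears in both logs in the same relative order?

Pick patch [3,1]; then triage [4,2]; then scope [5,3]; then scope [6,4]; then triage [7,5]; then patch [10,6]; then patch [11,7]; then scope [12,8]; then patch [13,9]; then patch [14,10]; then scope [15,12]; all 11 tasks appear in both, in order. Since dp[16][12] = 11, nothing longer is possible.

11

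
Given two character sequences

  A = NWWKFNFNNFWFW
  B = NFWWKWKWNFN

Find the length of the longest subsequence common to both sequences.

Let dp[i][j] be the LCS length of the first i characters of A and the first j characters of B. dp[i][j] = dp[i-1][j-1]+1 when the i-th and j-th characters match, else max(dp[i-1][j], dp[i][j-1]).
    ·  N  F  W  W  K  W  K  W  N  F  N
 ·  0  0  0  0  0  0  0  0  0  0  0  0
 N  0  1  1  1  1  1  1  1  1  1  1  1
 W  0  1  1  2  2  2  2  2  2  2  2  2
 W  0  1  1  2  3  3  3  3  3  3  3  3
 K  0  1  1  2  3  4  4  4  4  4  4  4
 F  0  1  2  2  3  4  4  4  4  4  5  5
 N  0  1  2  2  3  4  4  4  4  5  5  6
 F  0  1  2  2  3  4  4  4  4  5  6  6
 N  0  1  2  2  3  4  4  4  4  5  6  7
 N  0  1  2  2  3  4  4  4  4  5  6  7
 F  0  1  2  2  3  4  4  4  4  5  6  7
 W  0  1  2  3  3  4  5  5  5  5  6  7
 F  0  1  2  3  3  4  5  5  5  5  6  7
 W  0  1  2  3  4  4  5  5  6  6  6  7
dp[13][11] = 7. One LCS (by backtracking along matches): NWWKNFN.

7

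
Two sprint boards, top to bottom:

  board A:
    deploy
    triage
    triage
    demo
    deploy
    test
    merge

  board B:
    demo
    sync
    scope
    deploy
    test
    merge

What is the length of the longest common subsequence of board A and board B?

Pick demo (board A #4, board B #1), then deploy (board A #5, board B #4), then test (board A #6, board B #5), then merge (board A #7, board B #6); all 4 tasks appear in both, in order. Since dp[7][6] = 4, nothing longer is possible.

4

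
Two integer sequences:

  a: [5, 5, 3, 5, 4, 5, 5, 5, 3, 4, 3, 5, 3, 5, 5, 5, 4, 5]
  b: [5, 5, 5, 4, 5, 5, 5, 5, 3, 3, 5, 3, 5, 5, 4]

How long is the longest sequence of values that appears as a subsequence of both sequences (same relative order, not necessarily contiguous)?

One common subsequence of length 14: 5 [1,1], 5 [2,2], 5 [4,3], 4 [5,4], 5 [6,6], 5 [7,7], 5 [8,8], 3 [9,9], 3 [11,10], 5 [12,11], 3 [13,12], 5 [15,13], 5 [16,14], 4 [17,15], and the DP table's final entry dp[18][15] is also 14, so no common subsequence is longer.

14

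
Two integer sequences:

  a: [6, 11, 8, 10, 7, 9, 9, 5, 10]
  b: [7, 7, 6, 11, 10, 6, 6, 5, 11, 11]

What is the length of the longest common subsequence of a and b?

4

Let dp[i][j] be the LCS length of the first i values of a and the first j values of b. dp[i][j] = dp[i-1][j-1]+1 when the i-th and j-th values match, else max(dp[i-1][j], dp[i][j-1]).
    ·  7  7  6 11 10  6  6  5 11 11
 ·  0  0  0  0  0  0  0  0  0  0  0
 6  0  0  0  1  1  1  1  1  1  1  1
11  0  0  0  1  2  2  2  2  2  2  2
 8  0  0  0  1  2  2  2  2  2  2  2
10  0  0  0  1  2  3  3  3  3  3  3
 7  0  1  1  1  2  3  3  3  3  3  3
 9  0  1  1  1  2  3  3  3  3  3  3
 9  0  1  1  1  2  3  3  3  3  3  3
 5  0  1  1  1  2  3  3  3  4  4  4
10  0  1  1  1  2  3  3  3  4  4  4
dp[9][10] = 4. One LCS (by backtracking along matches): 6, 11, 10, 5.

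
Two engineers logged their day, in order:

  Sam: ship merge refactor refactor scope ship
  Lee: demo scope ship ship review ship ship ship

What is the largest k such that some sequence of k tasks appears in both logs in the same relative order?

One common subsequence of length 2: ship at Sam[1]=Lee[7], ship at Sam[6]=Lee[8]. dp[6][8] = 2 confirms this is the maximum.

2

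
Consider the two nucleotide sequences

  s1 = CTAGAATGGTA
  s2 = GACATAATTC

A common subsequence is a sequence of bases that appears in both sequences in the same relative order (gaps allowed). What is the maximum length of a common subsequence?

Let dp[i][j] be the LCS length of the first i bases of s1 and the first j bases of s2. dp[i][j] = dp[i-1][j-1]+1 when the i-th and j-th bases match, else max(dp[i-1][j], dp[i][j-1]).
    ·  G  A  C  A  T  A  A  T  T  C
 ·  0  0  0  0  0  0  0  0  0  0  0
 C  0  0  0  1  1  1  1  1  1  1  1
 T  0  0  0  1  1  2  2  2  2  2  2
 A  0  0  1  1  2  2  3  3  3  3  3
 G  0  1  1  1  2  2  3  3  3  3  3
 A  0  1  2  2  2  2  3  4  4  4  4
 A  0  1  2  2  3  3  3  4  4  4  4
 T  0  1  2  2  3  4  4  4  5  5  5
 G  0  1  2  2  3  4  4  4  5  5  5
 G  0  1  2  2  3  4  4  4  5  5  5
 T  0  1  2  2  3  4  4  4  5  6  6
 A  0  1  2  2  3  4  5  5  5  6  6
dp[11][10] = 6. One LCS (by backtracking along matches): CTAATT.

6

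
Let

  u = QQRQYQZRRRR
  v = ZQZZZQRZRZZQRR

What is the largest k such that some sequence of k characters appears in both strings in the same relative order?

7

One common subsequence of length 7: Q (u #1, v #2); then Q (u #2, v #6); then R (u #3, v #7); then Z (u #7, v #8); then R (u #8, v #9); then R (u #10, v #13); then R (u #11, v #14). dp[11][14] = 7 confirms this is the maximum.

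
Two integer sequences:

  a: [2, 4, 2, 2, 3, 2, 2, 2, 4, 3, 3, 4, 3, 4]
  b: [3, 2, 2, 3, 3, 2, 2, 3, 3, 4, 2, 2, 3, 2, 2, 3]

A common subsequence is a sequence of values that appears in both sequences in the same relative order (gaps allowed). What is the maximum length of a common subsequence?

9

Taking 2 at a[1]=b[2]; then 2 at a[3]=b[3]; then 3 at a[5]=b[5]; then 2 at a[7]=b[6]; then 2 at a[8]=b[7]; then 3 at a[10]=b[8]; then 3 at a[11]=b[9]; then 4 at a[12]=b[10]; then 3 at a[13]=b[16] gives a common subsequence of length 9. The LCS DP gives dp[14][16] = 9, so this is optimal.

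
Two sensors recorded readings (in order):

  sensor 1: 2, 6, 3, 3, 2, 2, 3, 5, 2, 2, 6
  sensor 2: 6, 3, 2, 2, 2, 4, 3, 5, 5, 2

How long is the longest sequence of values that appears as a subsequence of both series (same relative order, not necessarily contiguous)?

7

Let dp[i][j] be the LCS length of the first i values of sensor 1 and the first j values of sensor 2. dp[i][j] = dp[i-1][j-1]+1 when the i-th and j-th values match, else max(dp[i-1][j], dp[i][j-1]).
    ·  6  3  2  2  2  4  3  5  5  2
 ·  0  0  0  0  0  0  0  0  0  0  0
 2  0  0  0  1  1  1  1  1  1  1  1
 6  0  1  1  1  1  1  1  1  1  1  1
 3  0  1  2  2  2  2  2  2  2  2  2
 3  0  1  2  2  2  2  2  3  3  3  3
 2  0  1  2  3  3  3  3  3  3  3  4
 2  0  1  2  3  4  4  4  4  4  4  4
 3  0  1  2  3  4  4  4  5  5  5  5
 5  0  1  2  3  4  4  4  5  6  6  6
 2  0  1  2  3  4  5  5  5  6  6  7
 2  0  1  2  3  4  5  5  5  6  6  7
 6  0  1  2  3  4  5  5  5  6  6  7
dp[11][10] = 7. One LCS (by backtracking along matches): 6, 3, 2, 2, 3, 5, 2.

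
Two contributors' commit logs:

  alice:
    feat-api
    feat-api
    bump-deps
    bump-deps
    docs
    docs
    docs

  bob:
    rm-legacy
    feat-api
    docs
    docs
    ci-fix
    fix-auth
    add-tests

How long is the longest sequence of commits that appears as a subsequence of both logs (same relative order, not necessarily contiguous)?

Pick feat-api [2,2]; then docs [5,3]; then docs [6,4]; all 3 commits appear in both, in order. The LCS DP gives dp[7][7] = 3, so this is optimal.

3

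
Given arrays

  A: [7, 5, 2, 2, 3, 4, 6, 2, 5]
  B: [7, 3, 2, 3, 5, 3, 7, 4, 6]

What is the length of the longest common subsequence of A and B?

Pick 7 (A #1, B #1); then 5 (A #2, B #5); then 3 (A #5, B #6); then 4 (A #6, B #8); then 6 (A #7, B #9); all 5 values appear in both, in order. Since dp[9][9] = 5, nothing longer is possible.

5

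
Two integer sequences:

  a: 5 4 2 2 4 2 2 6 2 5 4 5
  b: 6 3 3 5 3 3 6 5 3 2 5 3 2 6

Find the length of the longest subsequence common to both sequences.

One common subsequence of length 4: 5 (a #1, b #8) → 2 (a #3, b #10) → 2 (a #7, b #13) → 6 (a #8, b #14). The LCS DP gives dp[12][14] = 4, so this is optimal.

4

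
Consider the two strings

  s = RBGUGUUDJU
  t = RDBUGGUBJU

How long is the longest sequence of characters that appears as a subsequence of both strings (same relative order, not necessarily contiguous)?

7

Taking R [1,1], B [2,3], G [3,5], G [5,6], U [6,7], J [9,9], U [10,10] gives a common subsequence of length 7. Since dp[10][10] = 7, nothing longer is possible.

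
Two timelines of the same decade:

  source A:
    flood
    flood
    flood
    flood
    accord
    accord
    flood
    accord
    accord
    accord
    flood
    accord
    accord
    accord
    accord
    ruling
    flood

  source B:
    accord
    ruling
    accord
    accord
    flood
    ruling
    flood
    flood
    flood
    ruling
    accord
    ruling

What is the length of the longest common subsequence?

Match flood at source A[1]=source B[5], flood at source A[2]=source B[7], flood at source A[3]=source B[8], flood at source A[4]=source B[9], accord at source A[15]=source B[11], ruling at source A[16]=source B[12] — 6 events in the same relative order in both. dp[17][12] = 6 confirms this is the maximum.

6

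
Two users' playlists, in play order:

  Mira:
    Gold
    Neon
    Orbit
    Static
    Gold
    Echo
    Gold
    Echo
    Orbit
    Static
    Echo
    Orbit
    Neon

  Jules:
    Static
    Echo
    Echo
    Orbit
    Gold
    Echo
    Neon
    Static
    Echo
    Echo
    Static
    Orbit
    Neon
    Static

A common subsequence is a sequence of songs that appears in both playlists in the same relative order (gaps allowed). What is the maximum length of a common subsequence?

8

Taking Gold at Mira[1]=Jules[5], then Neon at Mira[2]=Jules[7], then Static at Mira[4]=Jules[8], then Echo at Mira[6]=Jules[9], then Echo at Mira[8]=Jules[10], then Static at Mira[10]=Jules[11], then Orbit at Mira[12]=Jules[12], then Neon at Mira[13]=Jules[13] gives a common subsequence of length 8. The LCS DP gives dp[13][14] = 8, so this is optimal.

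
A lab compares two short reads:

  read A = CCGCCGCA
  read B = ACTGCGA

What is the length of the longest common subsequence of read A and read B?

Let dp[i][j] be the LCS length of the first i bases of read A and the first j bases of read B. dp[i][j] = dp[i-1][j-1]+1 when the i-th and j-th bases match, else max(dp[i-1][j], dp[i][j-1]).
    ·  A  C  T  G  C  G  A
 ·  0  0  0  0  0  0  0  0
 C  0  0  1  1  1  1  1  1
 C  0  0  1  1  1  2  2  2
 G  0  0  1  1  2  2  3  3
 C  0  0  1  1  2  3  3  3
 C  0  0  1  1  2  3  3  3
 G  0  0  1  1  2  3  4  4
 C  0  0  1  1  2  3  4  4
 A  0  1  1  1  2  3  4  5
dp[8][7] = 5. One LCS (by backtracking along matches): CGCGA.

5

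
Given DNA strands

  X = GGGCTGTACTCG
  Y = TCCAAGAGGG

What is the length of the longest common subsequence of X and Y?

One common subsequence of length 4: G [1,6] → G [3,8] → G [6,9] → G [12,10]. Since dp[12][10] = 4, nothing longer is possible.

4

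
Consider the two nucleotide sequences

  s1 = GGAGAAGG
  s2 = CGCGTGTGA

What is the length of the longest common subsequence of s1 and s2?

4

Taking G [1,4]; then G [2,6]; then G [4,8]; then A [6,9] gives a common subsequence of length 4, and the DP table's final entry dp[8][9] is also 4, so no common subsequence is longer.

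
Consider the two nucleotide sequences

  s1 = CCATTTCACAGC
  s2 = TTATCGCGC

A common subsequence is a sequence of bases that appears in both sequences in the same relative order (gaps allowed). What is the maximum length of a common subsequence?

Let dp[i][j] be the LCS length of the first i bases of s1 and the first j bases of s2. dp[i][j] = dp[i-1][j-1]+1 when the i-th and j-th bases match, else max(dp[i-1][j], dp[i][j-1]).
    ·  T  T  A  T  C  G  C  G  C
 ·  0  0  0  0  0  0  0  0  0  0
 C  0  0  0  0  0  1  1  1  1  1
 C  0  0  0  0  0  1  1  2  2  2
 A  0  0  0  1  1  1  1  2  2  2
 T  0  1  1  1  2  2  2  2  2  2
 T  0  1  2  2  2  2  2  2  2  2
 T  0  1  2  2  3  3  3  3  3  3
 C  0  1  2  2  3  4  4  4  4  4
 A  0  1  2  3  3  4  4  4  4  4
 C  0  1  2  3  3  4  4  5  5  5
 A  0  1  2  3  3  4  4  5  5  5
 G  0  1  2  3  3  4  5  5  6  6
 C  0  1  2  3  3  4  5  6  6  7
dp[12][9] = 7. One LCS (by backtracking along matches): TTTCCGC.

7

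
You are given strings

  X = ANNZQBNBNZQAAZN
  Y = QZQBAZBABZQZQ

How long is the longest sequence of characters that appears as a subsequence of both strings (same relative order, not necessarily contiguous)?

One common subsequence of length 7: A at X[1]=Y[5] → Z at X[4]=Y[6] → B at X[6]=Y[7] → B at X[8]=Y[9] → Z at X[10]=Y[10] → Q at X[11]=Y[11] → Z at X[14]=Y[12]. The LCS DP gives dp[15][13] = 7, so this is optimal.

7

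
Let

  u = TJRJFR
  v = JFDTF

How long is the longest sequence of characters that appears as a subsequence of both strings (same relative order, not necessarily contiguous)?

One common subsequence of length 2: T (u #1, v #4) → F (u #5, v #5). dp[6][5] = 2 confirms this is the maximum.

2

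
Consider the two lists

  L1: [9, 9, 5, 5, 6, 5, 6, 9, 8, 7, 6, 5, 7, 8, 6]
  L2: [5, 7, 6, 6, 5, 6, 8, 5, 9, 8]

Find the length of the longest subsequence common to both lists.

7

Match 5 [3,1], then 6 [5,4], then 5 [6,5], then 6 [7,6], then 8 [9,7], then 5 [12,8], then 8 [14,10] — 7 values in the same relative order in both. The LCS DP gives dp[15][10] = 7, so this is optimal.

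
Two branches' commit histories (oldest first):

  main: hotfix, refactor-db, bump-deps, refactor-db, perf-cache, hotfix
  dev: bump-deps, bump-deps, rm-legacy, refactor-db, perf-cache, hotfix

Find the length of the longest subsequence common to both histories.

Match bump-deps at main[3]=dev[2] → refactor-db at main[4]=dev[4] → perf-cache at main[5]=dev[5] → hotfix at main[6]=dev[6] — 4 commits in the same relative order in both, and the DP table's final entry dp[6][6] is also 4, so no common subsequence is longer.

4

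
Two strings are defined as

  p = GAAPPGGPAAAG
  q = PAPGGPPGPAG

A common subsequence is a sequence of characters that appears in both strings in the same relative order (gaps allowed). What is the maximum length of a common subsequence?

Pick G [1,5]; then P [4,6]; then P [5,7]; then G [7,8]; then P [8,9]; then A [11,10]; then G [12,11]; all 7 characters appear in both, in order. dp[12][11] = 7 confirms this is the maximum.

7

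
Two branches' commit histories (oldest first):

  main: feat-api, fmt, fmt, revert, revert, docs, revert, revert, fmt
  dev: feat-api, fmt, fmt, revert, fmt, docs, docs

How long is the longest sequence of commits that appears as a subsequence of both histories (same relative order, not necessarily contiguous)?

Match feat-api at main[1]=dev[1]; then fmt at main[2]=dev[2]; then fmt at main[3]=dev[3]; then revert at main[4]=dev[4]; then docs at main[6]=dev[7] — 5 commits in the same relative order in both, and the DP table's final entry dp[9][7] is also 5, so no common subsequence is longer.

5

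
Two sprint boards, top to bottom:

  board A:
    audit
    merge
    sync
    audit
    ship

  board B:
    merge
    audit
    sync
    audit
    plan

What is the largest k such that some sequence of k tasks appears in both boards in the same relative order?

Match audit [1,2], then sync [3,3], then audit [4,4] — 3 tasks in the same relative order in both. dp[5][5] = 3 confirms this is the maximum.

3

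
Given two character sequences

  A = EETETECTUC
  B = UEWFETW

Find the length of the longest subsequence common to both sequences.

3

Let dp[i][j] be the LCS length of the first i characters of A and the first j characters of B. dp[i][j] = dp[i-1][j-1]+1 when the i-th and j-th characters match, else max(dp[i-1][j], dp[i][j-1]).
    ·  U  E  W  F  E  T  W
 ·  0  0  0  0  0  0  0  0
 E  0  0  1  1  1  1  1  1
 E  0  0  1  1  1  2  2  2
 T  0  0  1  1  1  2  3  3
 E  0  0  1  1  1  2  3  3
 T  0  0  1  1  1  2  3  3
 E  0  0  1  1  1  2  3  3
 C  0  0  1  1  1  2  3  3
 T  0  0  1  1  1  2  3  3
 U  0  1  1  1  1  2  3  3
 C  0  1  1  1  1  2  3  3
dp[10][7] = 3. One LCS (by backtracking along matches): EET.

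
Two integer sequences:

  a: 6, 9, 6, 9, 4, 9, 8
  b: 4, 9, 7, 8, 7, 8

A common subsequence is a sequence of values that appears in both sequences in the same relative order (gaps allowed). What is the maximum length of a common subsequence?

One common subsequence of length 3: 4 (a #5, b #1); then 9 (a #6, b #2); then 8 (a #7, b #6). dp[7][6] = 3 confirms this is the maximum.

3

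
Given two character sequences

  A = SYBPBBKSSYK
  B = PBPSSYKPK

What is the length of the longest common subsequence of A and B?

6

One common subsequence of length 6: B (A #3, B #2); then P (A #4, B #3); then S (A #8, B #4); then S (A #9, B #5); then Y (A #10, B #6); then K (A #11, B #9), and the DP table's final entry dp[11][9] is also 6, so no common subsequence is longer.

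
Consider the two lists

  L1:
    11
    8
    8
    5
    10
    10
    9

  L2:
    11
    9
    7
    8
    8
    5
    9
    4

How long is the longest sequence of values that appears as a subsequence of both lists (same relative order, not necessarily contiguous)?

Let dp[i][j] be the LCS length of the first i values of L1 and the first j values of L2. dp[i][j] = dp[i-1][j-1]+1 when the i-th and j-th values match, else max(dp[i-1][j], dp[i][j-1]).
    · 11  9  7  8  8  5  9  4
 ·  0  0  0  0  0  0  0  0  0
11  0  1  1  1  1  1  1  1  1
 8  0  1  1  1  2  2  2  2  2
 8  0  1  1  1  2  3  3  3  3
 5  0  1  1  1  2  3  4  4  4
10  0  1  1  1  2  3  4  4  4
10  0  1  1  1  2  3  4  4  4
 9  0  1  2  2  2  3  4  5  5
dp[7][8] = 5. One LCS (by backtracking along matches): 11, 8, 8, 5, 9.

5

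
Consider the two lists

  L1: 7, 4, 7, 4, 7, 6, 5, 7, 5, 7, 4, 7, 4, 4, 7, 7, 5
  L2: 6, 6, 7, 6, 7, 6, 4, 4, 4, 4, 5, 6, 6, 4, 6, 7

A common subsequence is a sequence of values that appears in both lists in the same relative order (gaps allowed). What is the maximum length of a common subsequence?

7

One common subsequence of length 7: 7 (L1 #1, L2 #5), then 4 (L1 #2, L2 #7), then 4 (L1 #4, L2 #8), then 4 (L1 #11, L2 #9), then 4 (L1 #13, L2 #10), then 4 (L1 #14, L2 #14), then 7 (L1 #16, L2 #16). dp[17][16] = 7 confirms this is the maximum.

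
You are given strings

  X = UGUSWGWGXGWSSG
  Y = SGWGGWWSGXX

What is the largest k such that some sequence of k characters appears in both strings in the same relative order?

8

Taking S [4,1]; then G [6,2]; then W [7,3]; then G [8,4]; then G [10,5]; then W [11,7]; then S [13,8]; then G [14,9] gives a common subsequence of length 8. dp[14][11] = 8 confirms this is the maximum.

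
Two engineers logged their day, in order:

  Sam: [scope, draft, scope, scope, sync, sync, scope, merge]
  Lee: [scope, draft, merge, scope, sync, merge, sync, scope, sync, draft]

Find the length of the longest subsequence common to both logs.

Match scope at Sam[1]=Lee[1] → draft at Sam[2]=Lee[2] → scope at Sam[4]=Lee[4] → sync at Sam[5]=Lee[5] → sync at Sam[6]=Lee[7] → scope at Sam[7]=Lee[8] — 6 tasks in the same relative order in both. The LCS DP gives dp[8][10] = 6, so this is optimal.

6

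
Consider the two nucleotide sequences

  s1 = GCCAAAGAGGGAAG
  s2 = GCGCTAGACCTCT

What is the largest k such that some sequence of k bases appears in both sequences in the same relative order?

Pick G (s1 #1, s2 #1) → C (s1 #2, s2 #2) → C (s1 #3, s2 #4) → A (s1 #6, s2 #6) → G (s1 #7, s2 #7) → A (s1 #8, s2 #8); all 6 bases appear in both, in order. The LCS DP gives dp[14][13] = 6, so this is optimal.

6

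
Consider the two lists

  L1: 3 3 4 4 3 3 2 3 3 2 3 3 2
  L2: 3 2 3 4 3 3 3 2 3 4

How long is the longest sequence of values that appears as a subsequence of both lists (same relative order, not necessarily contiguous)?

8

Taking 3 [1,1], 3 [2,3], 4 [4,4], 3 [6,5], 3 [8,6], 3 [9,7], 2 [10,8], 3 [11,9] gives a common subsequence of length 8. dp[13][10] = 8 confirms this is the maximum.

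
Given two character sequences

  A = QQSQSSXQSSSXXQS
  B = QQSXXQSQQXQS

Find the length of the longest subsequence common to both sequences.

9

Pick Q at A[1]=B[1], then Q at A[2]=B[2], then S at A[3]=B[3], then Q at A[4]=B[6], then S at A[5]=B[7], then Q at A[8]=B[9], then X at A[13]=B[10], then Q at A[14]=B[11], then S at A[15]=B[12]; all 9 characters appear in both, in order. Since dp[15][12] = 9, nothing longer is possible.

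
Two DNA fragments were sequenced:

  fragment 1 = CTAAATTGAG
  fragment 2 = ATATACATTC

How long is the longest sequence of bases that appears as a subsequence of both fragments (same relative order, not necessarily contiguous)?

6

Taking T at fragment 1[2]=fragment 2[2]; then A at fragment 1[3]=fragment 2[3]; then A at fragment 1[4]=fragment 2[5]; then A at fragment 1[5]=fragment 2[7]; then T at fragment 1[6]=fragment 2[8]; then T at fragment 1[7]=fragment 2[9] gives a common subsequence of length 6, and the DP table's final entry dp[10][10] is also 6, so no common subsequence is longer.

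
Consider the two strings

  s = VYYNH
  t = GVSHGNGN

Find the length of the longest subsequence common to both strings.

2

One common subsequence of length 2: V (s #1, t #2), then N (s #4, t #8). The LCS DP gives dp[5][8] = 2, so this is optimal.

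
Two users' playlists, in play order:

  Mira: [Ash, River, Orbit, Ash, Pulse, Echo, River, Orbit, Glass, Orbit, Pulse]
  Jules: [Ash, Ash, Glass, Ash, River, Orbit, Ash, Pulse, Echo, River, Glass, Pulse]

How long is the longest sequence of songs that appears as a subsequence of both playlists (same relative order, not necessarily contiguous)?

9

Match Ash at Mira[1]=Jules[4]; then River at Mira[2]=Jules[5]; then Orbit at Mira[3]=Jules[6]; then Ash at Mira[4]=Jules[7]; then Pulse at Mira[5]=Jules[8]; then Echo at Mira[6]=Jules[9]; then River at Mira[7]=Jules[10]; then Glass at Mira[9]=Jules[11]; then Pulse at Mira[11]=Jules[12] — 9 songs in the same relative order in both, and the DP table's final entry dp[11][12] is also 9, so no common subsequence is longer.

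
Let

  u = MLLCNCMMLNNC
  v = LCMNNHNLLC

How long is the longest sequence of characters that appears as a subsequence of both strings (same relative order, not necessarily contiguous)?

Let dp[i][j] be the LCS length of the first i characters of u and the first j characters of v. dp[i][j] = dp[i-1][j-1]+1 when the i-th and j-th characters match, else max(dp[i-1][j], dp[i][j-1]).
    ·  L  C  M  N  N  H  N  L  L  C
 ·  0  0  0  0  0  0  0  0  0  0  0
 M  0  0  0  1  1  1  1  1  1  1  1
 L  0  1  1  1  1  1  1  1  2  2  2
 L  0  1  1  1  1  1  1  1  2  3  3
 C  0  1  2  2  2  2  2  2  2  3  4
 N  0  1  2  2  3  3  3  3  3  3  4
 C  0  1  2  2  3  3  3  3  3  3  4
 M  0  1  2  3  3  3  3  3  3  3  4
 M  0  1  2  3  3  3  3  3  3  3  4
 L  0  1  2  3  3  3  3  3  4  4  4
 N  0  1  2  3  4  4  4  4  4  4  4
 N  0  1  2  3  4  5  5  5  5  5  5
 C  0  1  2  3  4  5  5  5  5  5  6
dp[12][10] = 6. One LCS (by backtracking along matches): LCNNNC.

6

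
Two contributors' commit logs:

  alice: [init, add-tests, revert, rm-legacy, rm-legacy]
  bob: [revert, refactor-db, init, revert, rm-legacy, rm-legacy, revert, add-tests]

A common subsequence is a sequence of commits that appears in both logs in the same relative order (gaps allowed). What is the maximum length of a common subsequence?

One common subsequence of length 4: init (alice #1, bob #3), then revert (alice #3, bob #4), then rm-legacy (alice #4, bob #5), then rm-legacy (alice #5, bob #6). dp[5][8] = 4 confirms this is the maximum.

4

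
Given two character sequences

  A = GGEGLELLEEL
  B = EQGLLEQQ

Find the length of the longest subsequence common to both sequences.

5

One common subsequence of length 5: E at A[3]=B[1] → G at A[4]=B[3] → L at A[7]=B[4] → L at A[8]=B[5] → E at A[9]=B[6]. The LCS DP gives dp[11][8] = 5, so this is optimal.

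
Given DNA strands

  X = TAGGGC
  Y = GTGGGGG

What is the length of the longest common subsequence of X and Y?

4

Pick T (X #1, Y #2) → G (X #3, Y #5) → G (X #4, Y #6) → G (X #5, Y #7); all 4 bases appear in both, in order, and the DP table's final entry dp[6][7] is also 4, so no common subsequence is longer.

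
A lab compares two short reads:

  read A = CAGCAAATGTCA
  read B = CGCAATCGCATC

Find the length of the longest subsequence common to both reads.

Let dp[i][j] be the LCS length of the first i bases of read A and the first j bases of read B. dp[i][j] = dp[i-1][j-1]+1 when the i-th and j-th bases match, else max(dp[i-1][j], dp[i][j-1]).
    ·  C  G  C  A  A  T  C  G  C  A  T  C
 ·  0  0  0  0  0  0  0  0  0  0  0  0  0
 C  0  1  1  1  1  1  1  1  1  1  1  1  1
 A  0  1  1  1  2  2  2  2  2  2  2  2  2
 G  0  1  2  2  2  2  2  2  3  3  3  3  3
 C  0  1  2  3  3  3  3  3  3  4  4  4  4
 A  0  1  2  3  4  4  4  4  4  4  5  5  5
 A  0  1  2  3  4  5  5  5  5  5  5  5  5
 A  0  1  2  3  4  5  5  5  5  5  6  6  6
 T  0  1  2  3  4  5  6  6  6  6  6  7  7
 G  0  1  2  3  4  5  6  6  7  7  7  7  7
 T  0  1  2  3  4  5  6  6  7  7  7  8  8
 C  0  1  2  3  4  5  6  7  7  8  8  8  9
 A  0  1  2  3  4  5  6  7  7  8  9  9  9
dp[12][12] = 9. One LCS (by backtracking along matches): CGCAATGTC.

9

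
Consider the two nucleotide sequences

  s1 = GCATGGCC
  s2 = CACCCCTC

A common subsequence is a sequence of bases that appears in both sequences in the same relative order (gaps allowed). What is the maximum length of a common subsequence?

4

Let dp[i][j] be the LCS length of the first i bases of s1 and the first j bases of s2. dp[i][j] = dp[i-1][j-1]+1 when the i-th and j-th bases match, else max(dp[i-1][j], dp[i][j-1]).
    ·  C  A  C  C  C  C  T  C
 ·  0  0  0  0  0  0  0  0  0
 G  0  0  0  0  0  0  0  0  0
 C  0  1  1  1  1  1  1  1  1
 A  0  1  2  2  2  2  2  2  2
 T  0  1  2  2  2  2  2  3  3
 G  0  1  2  2  2  2  2  3  3
 G  0  1  2  2  2  2  2  3  3
 C  0  1  2  3  3  3  3  3  4
 C  0  1  2  3  4  4  4  4  4
dp[8][8] = 4. One LCS (by backtracking along matches): CATC.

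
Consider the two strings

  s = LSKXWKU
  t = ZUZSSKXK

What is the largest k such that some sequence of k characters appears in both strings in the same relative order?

Let dp[i][j] be the LCS length of the first i characters of s and the first j characters of t. dp[i][j] = dp[i-1][j-1]+1 when the i-th and j-th characters match, else max(dp[i-1][j], dp[i][j-1]).
    ·  Z  U  Z  S  S  K  X  K
 ·  0  0  0  0  0  0  0  0  0
 L  0  0  0  0  0  0  0  0  0
 S  0  0  0  0  1  1  1  1  1
 K  0  0  0  0  1  1  2  2  2
 X  0  0  0  0  1  1  2  3  3
 W  0  0  0  0  1  1  2  3  3
 K  0  0  0  0  1  1  2  3  4
 U  0  0  1  1  1  1  2  3  4
dp[7][8] = 4. One LCS (by backtracking along matches): SKXK.

4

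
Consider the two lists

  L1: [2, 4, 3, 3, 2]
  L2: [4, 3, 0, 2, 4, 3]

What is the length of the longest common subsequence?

Let dp[i][j] be the LCS length of the first i values of L1 and the first j values of L2. dp[i][j] = dp[i-1][j-1]+1 when the i-th and j-th values match, else max(dp[i-1][j], dp[i][j-1]).
    ·  4  3  0  2  4  3
 ·  0  0  0  0  0  0  0
 2  0  0  0  0  1  1  1
 4  0  1  1  1  1  2  2
 3  0  1  2  2  2  2  3
 3  0  1  2  2  2  2  3
 2  0  1  2  2  3  3  3
dp[5][6] = 3. One LCS (by backtracking along matches): 2, 4, 3.

3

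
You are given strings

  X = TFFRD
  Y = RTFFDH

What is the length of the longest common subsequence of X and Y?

4

Taking T at X[1]=Y[2]; then F at X[2]=Y[3]; then F at X[3]=Y[4]; then D at X[5]=Y[5] gives a common subsequence of length 4. Since dp[5][6] = 4, nothing longer is possible.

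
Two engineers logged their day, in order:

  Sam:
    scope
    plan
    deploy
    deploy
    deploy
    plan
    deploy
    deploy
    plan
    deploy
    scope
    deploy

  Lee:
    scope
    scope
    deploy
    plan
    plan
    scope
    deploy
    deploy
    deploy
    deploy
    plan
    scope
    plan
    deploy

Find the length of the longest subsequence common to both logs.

Taking scope [1,2]; then plan [2,5]; then deploy [4,7]; then deploy [5,8]; then deploy [7,9]; then deploy [8,10]; then plan [9,11]; then scope [11,12]; then deploy [12,14] gives a common subsequence of length 9. dp[12][14] = 9 confirms this is the maximum.

9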